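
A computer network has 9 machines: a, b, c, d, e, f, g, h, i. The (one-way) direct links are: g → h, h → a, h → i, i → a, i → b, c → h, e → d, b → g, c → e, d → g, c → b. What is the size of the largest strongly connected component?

{b, g, h, i} are all mutually reachable — one SCC of size 4.
{e} is an SCC by itself.
{a} is an SCC by itself.
{d} is an SCC by itself.
{c} is an SCC by itself.
(and 1 more singleton SCC)
The largest has 4 vertices.

4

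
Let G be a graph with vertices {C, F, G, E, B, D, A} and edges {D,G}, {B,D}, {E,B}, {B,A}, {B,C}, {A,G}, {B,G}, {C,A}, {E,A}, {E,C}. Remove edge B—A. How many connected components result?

2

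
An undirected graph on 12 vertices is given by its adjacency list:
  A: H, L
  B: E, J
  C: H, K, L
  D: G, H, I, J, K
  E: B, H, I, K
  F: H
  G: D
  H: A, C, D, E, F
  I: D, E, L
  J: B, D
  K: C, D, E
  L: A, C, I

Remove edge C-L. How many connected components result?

1

C and L are still connected via C-H-A-L, so the component count stays at 1.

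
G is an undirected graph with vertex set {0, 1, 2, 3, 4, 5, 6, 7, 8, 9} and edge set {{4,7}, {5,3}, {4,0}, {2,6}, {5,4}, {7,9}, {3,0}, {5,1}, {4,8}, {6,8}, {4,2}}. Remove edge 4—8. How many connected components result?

1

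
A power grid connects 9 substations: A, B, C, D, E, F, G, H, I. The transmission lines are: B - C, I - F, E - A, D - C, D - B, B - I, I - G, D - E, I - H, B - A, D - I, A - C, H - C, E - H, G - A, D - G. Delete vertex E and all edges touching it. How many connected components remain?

1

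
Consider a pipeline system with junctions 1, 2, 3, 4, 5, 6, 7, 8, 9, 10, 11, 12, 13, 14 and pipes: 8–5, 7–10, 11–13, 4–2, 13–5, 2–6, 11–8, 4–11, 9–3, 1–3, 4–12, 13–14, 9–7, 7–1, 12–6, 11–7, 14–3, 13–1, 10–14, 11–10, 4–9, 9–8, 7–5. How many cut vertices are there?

1

Removing 4 increases the component count from 1 to 2, so 4 is a cut vertex.
By contrast removing 12 leaves 1 component; it is not a cut vertex. No other vertex is a cut vertex either.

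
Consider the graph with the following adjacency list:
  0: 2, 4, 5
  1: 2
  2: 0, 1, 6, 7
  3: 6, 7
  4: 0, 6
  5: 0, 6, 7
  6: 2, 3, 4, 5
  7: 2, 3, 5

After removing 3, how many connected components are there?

With 3 gone, the remaining components are: {0, 1, 2, 4, 5, 6, 7}.
That is 1 component.

1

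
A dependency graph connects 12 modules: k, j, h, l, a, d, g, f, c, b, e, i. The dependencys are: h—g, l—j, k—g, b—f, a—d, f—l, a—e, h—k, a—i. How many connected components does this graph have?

4

c is isolated — a component by itself.
Starting from g we can reach g, h, k. That is one component of size 3.
Starting from b we can reach b, f, j, l. That is one component of size 4.
Starting from a we can reach a, d, e, i. That is one component of size 4.
Total: 4 components.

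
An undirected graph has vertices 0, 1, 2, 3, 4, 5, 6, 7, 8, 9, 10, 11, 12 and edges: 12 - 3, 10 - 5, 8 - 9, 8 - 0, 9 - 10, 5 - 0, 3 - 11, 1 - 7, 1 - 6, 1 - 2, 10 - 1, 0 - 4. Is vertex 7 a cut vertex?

No

Deleting 7 leaves 2 components (was 2), so 7 is not a cut vertex.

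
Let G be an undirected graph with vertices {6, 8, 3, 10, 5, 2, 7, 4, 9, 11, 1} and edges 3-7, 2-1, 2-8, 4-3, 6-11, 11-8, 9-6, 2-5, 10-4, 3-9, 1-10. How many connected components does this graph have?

1

Starting from 1 we can reach 1, 2, 3, 4, 5, 6, 7, 8, 9, 10, 11. That is one component of size 11.
Total: 1 component.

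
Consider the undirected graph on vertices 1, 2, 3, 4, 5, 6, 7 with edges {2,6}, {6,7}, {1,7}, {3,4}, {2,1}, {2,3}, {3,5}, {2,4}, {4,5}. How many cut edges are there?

The edges on the cycle 2-3-5-4-2 are not bridges since each lies on that cycle.
Every edge lies on some cycle, so there are no bridges.

0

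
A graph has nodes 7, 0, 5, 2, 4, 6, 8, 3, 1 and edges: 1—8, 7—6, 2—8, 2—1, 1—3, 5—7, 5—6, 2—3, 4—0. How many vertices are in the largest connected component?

4

Starting from 0 we can reach 0, 4. That is one component of size 2.
Starting from 5 we can reach 5, 6, 7. That is one component of size 3.
Starting from 1 we can reach 1, 2, 3, 8. That is one component of size 4.
The largest has 4 vertices.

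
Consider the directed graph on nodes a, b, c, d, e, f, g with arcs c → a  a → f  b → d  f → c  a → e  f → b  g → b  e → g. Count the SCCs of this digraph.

5

{a, c, f} are all mutually reachable — one SCC of size 3.
{b} is an SCC by itself.
{e} is an SCC by itself.
{g} is an SCC by itself.
{d} is an SCC by itself.
That gives 5 strongly connected components.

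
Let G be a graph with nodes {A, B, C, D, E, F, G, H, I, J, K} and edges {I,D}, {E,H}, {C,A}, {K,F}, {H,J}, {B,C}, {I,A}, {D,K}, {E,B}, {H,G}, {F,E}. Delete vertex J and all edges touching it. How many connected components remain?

With J gone, the remaining components are: {A, B, C, D, E, F, G, H, I, K}.
That is 1 component.

1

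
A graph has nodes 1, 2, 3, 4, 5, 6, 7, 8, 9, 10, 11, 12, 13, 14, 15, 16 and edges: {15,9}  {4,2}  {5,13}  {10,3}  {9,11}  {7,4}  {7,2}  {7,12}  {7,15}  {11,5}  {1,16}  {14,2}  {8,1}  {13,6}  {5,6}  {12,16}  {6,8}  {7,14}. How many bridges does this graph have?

The edges on the cycle 7-14-2-7 are not bridges since each lies on that cycle.
But removing 10–3 disconnects 10 from 3 — this is a bridge.

1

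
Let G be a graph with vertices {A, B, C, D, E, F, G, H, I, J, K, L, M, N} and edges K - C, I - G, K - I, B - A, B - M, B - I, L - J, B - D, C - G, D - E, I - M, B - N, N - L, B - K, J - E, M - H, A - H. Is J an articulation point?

No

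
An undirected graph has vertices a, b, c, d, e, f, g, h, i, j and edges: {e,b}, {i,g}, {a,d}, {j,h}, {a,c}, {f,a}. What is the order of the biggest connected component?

4

Starting from b we can reach b, e. That is one component of size 2.
Starting from h we can reach h, j. That is one component of size 2.
Starting from g we can reach g, i. That is one component of size 2.
Starting from a we can reach a, c, d, f. That is one component of size 4.
The largest has 4 vertices.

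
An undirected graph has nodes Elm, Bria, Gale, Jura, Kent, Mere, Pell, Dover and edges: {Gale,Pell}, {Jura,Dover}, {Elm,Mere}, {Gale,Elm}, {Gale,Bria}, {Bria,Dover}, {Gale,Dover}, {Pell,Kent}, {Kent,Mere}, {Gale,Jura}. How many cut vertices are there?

Removing Gale increases the component count from 1 to 2, so Gale is a cut vertex.
By contrast removing Dover leaves 1 component; it is not a cut vertex. No other vertex is a cut vertex either.

1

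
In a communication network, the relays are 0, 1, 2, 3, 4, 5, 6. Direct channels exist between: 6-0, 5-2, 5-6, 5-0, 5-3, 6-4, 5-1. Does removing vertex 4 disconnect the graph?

Deleting 4 leaves 1 component (was 1), so 4 is not a cut vertex.

No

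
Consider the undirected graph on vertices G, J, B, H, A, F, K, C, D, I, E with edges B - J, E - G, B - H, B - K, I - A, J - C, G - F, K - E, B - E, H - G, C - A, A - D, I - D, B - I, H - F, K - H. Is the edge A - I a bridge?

After removing A - I, the path A-D-I still connects them, so the edge is not a bridge.

No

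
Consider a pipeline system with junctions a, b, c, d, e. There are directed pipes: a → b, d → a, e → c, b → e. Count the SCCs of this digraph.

5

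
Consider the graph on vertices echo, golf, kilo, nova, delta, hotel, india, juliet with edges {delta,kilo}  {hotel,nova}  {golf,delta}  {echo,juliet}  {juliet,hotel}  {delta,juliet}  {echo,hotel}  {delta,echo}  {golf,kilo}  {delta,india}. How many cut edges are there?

The edges on the cycle echo-juliet-hotel-echo are not bridges since each lies on that cycle.
But removing india - delta disconnects india from delta; removing nova - hotel disconnects nova from hotel — these are bridges.
That makes 2 bridges.

2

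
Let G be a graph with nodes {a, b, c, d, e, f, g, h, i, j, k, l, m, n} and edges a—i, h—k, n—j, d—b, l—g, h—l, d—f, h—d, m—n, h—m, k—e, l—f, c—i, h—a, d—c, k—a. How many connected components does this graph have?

Starting from a we can reach a, b, c, d, e, f, g, h, i, j, k, l, m, n. That is one component of size 14.
Total: 1 component.

1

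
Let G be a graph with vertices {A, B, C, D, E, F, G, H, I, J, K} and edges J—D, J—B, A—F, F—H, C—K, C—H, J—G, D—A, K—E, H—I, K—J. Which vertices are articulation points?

H, J, K

Removing H increases the component count from 1 to 2, so H is a cut vertex.
Removing J increases the component count from 1 to 3, so J is a cut vertex.
Removing K increases the component count from 1 to 2, so K is a cut vertex.
By contrast removing I leaves 1 component; it is not a cut vertex. No other vertex is a cut vertex either.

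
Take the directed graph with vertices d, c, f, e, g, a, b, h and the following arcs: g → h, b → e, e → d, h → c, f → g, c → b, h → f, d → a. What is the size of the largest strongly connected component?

3

{f, g, h} are all mutually reachable — one SCC of size 3.
{b} is an SCC by itself.
{c} is an SCC by itself.
{d} is an SCC by itself.
{a} is an SCC by itself.
(and 1 more singleton SCC)
The largest has 3 vertices.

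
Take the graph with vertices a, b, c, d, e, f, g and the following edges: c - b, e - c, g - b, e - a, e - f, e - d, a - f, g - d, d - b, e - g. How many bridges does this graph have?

0

The edges on the cycle e-a-f-e are not bridges since each lies on that cycle.
Every edge lies on some cycle, so there are no bridges.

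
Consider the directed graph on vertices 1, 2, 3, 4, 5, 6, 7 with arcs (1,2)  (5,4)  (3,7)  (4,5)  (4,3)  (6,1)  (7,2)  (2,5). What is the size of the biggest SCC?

{2, 3, 4, 5, 7} are all mutually reachable — one SCC of size 5.
{1} is an SCC by itself.
{6} is an SCC by itself.
The largest has 5 vertices.

5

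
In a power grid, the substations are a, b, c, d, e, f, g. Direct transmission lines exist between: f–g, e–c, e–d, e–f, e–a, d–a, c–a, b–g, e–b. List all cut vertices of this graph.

Removing e increases the component count from 1 to 2, so e is a cut vertex.
By contrast removing a leaves 1 component; it is not a cut vertex. No other vertex is a cut vertex either.

e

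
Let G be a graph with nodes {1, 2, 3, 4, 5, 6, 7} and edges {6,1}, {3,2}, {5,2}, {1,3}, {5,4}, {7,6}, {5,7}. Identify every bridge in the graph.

4-5

The edges on the cycle 5-7-6-1-3-2-5 are not bridges since each lies on that cycle.
But removing 5–4 disconnects 5 from 4 — this is a bridge.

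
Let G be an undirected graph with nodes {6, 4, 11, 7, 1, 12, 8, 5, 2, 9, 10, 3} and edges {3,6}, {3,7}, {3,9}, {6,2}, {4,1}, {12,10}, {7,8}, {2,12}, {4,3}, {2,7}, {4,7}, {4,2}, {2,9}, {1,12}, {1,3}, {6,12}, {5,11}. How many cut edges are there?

3

The edges on the cycle 4-1-3-4 are not bridges since each lies on that cycle.
But removing 5–11 disconnects 5 from 11; removing 10–12 disconnects 10 from 12; removing 7–8 disconnects 7 from 8 — these are bridges.
That makes 3 bridges.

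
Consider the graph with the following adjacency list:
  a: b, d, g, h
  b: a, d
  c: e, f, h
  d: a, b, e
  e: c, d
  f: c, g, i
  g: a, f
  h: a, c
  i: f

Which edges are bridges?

f-i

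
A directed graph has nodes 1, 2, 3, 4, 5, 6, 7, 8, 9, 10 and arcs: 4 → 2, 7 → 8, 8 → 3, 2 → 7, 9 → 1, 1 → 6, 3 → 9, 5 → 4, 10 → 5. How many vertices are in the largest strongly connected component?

1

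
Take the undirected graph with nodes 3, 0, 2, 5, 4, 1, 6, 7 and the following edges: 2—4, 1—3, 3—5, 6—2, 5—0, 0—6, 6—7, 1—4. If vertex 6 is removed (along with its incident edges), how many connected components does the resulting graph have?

2

With 6 gone, the remaining components are: {7}; {0, 1, 2, 3, 4, 5}.
That is 2 components.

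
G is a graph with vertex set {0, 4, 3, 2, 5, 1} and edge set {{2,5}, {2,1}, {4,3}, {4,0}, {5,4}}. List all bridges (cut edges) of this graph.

0-4, 1-2, 2-5, 3-4, 4-5

removing 5–2 disconnects 5 from 2; removing 4–0 disconnects 4 from 0; removing 4–5 disconnects 4 from 5; removing 2–1 disconnects 2 from 1 — these are bridges.
In total 5 edges are bridges.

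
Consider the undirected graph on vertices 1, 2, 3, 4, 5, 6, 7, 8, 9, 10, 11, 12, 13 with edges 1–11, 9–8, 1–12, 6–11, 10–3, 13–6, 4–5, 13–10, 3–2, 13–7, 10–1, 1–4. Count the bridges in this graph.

7

The edges on the cycle 13-10-1-11-6-13 are not bridges since each lies on that cycle.
But removing 3–2 disconnects 3 from 2; removing 9–8 disconnects 9 from 8; removing 7–13 disconnects 7 from 13; removing 12–1 disconnects 12 from 1 — these are bridges.
In total 7 edges are bridges.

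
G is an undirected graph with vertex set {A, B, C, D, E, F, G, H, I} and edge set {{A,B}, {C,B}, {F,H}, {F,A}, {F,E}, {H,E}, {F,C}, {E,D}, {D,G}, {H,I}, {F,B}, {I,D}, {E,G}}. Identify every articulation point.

F

Removing F increases the component count from 1 to 2, so F is a cut vertex.
By contrast removing G leaves 1 component; it is not a cut vertex. No other vertex is a cut vertex either.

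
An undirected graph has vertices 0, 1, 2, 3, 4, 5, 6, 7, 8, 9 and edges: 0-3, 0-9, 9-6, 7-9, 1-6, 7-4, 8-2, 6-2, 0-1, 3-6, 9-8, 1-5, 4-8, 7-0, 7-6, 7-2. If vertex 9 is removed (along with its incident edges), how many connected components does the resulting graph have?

1

With 9 gone, the remaining components are: {0, 1, 2, 3, 4, 5, 6, 7, 8}.
That is 1 component.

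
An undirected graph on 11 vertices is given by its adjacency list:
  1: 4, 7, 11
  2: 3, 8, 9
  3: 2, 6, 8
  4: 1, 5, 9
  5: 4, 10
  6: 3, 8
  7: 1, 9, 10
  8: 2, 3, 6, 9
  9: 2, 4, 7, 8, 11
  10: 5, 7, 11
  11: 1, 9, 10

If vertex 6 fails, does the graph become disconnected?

Deleting 6 leaves 1 component (was 1) (its neighbors 3, 8 remain connected to each other), so 6 is not a cut vertex.

No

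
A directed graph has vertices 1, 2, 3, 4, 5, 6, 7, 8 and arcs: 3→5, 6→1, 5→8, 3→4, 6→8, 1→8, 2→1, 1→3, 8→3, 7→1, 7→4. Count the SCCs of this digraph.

6

{3, 5, 8} are all mutually reachable — one SCC of size 3.
{1} is an SCC by itself.
{2} is an SCC by itself.
{4} is an SCC by itself.
{6} is an SCC by itself.
(and 1 more singleton SCC)
That gives 6 strongly connected components.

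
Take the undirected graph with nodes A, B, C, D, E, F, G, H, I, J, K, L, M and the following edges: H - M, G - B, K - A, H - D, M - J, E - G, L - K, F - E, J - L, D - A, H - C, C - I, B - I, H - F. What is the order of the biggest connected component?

13

Starting from A we can reach A, B, C, D, E, F, G, H, I, J, K, L, M. That is one component of size 13.
The largest has 13 vertices.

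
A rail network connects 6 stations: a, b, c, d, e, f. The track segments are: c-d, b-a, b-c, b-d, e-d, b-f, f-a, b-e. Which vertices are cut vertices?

Removing b increases the component count from 1 to 2, so b is a cut vertex.
By contrast removing e leaves 1 component; it is not a cut vertex. No other vertex is a cut vertex either.

b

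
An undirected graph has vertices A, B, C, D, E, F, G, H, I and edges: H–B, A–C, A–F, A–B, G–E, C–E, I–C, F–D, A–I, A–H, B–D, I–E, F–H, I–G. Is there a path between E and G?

Yes

From E we can reach A, B, C, D, E, F, G, H, I, which includes G.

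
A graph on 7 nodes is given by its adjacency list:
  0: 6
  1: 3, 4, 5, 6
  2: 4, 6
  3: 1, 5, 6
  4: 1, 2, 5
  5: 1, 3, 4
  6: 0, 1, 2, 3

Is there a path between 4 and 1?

From 4 we can reach 0, 1, 2, 3, 4, 5, 6, which includes 1.

Yes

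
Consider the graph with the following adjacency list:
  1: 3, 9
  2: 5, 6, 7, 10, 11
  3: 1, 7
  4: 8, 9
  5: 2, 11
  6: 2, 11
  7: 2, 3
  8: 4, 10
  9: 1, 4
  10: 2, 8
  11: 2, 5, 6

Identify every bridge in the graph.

none

The edges on the cycle 2-7-3-1-9-4-8-10-2 are not bridges since each lies on that cycle.
Every edge lies on some cycle, so there are no bridges.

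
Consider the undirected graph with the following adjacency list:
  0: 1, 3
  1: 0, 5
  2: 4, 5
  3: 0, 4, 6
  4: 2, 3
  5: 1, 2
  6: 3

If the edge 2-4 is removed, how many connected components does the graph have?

1

2 and 4 are still connected via 2-5-1-0-3-4, so the component count stays at 1.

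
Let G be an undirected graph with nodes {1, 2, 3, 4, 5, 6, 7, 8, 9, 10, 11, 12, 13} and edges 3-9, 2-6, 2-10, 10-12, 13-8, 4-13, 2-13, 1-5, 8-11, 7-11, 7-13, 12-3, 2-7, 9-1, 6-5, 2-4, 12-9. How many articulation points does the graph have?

1

Removing 2 increases the component count from 1 to 2, so 2 is a cut vertex.
By contrast removing 13 leaves 1 component; it is not a cut vertex. No other vertex is a cut vertex either.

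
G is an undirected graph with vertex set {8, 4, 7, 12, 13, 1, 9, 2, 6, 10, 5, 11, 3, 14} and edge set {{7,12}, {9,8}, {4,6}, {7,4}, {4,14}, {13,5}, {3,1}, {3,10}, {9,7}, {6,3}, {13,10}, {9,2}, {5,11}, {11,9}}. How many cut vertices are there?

Removing 3 increases the component count from 1 to 2, so 3 is a cut vertex.
Removing 4 increases the component count from 1 to 2, so 4 is a cut vertex.
Removing 7 increases the component count from 1 to 2, so 7 is a cut vertex.
Likewise 9 is a cut vertex.
By contrast removing 12 leaves 1 component; it is not a cut vertex. No other vertex is a cut vertex either.

4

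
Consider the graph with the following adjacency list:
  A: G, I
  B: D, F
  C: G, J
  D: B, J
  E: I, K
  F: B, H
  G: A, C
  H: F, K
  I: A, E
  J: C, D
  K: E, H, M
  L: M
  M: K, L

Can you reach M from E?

From E we can reach A, B, C, D, E, F, G, H, I, J, K, L, M, which includes M.

Yes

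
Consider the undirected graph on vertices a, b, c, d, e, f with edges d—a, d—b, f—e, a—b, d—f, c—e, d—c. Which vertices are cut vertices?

d

Removing d increases the component count from 1 to 2, so d is a cut vertex.
By contrast removing c leaves 1 component; it is not a cut vertex. No other vertex is a cut vertex either.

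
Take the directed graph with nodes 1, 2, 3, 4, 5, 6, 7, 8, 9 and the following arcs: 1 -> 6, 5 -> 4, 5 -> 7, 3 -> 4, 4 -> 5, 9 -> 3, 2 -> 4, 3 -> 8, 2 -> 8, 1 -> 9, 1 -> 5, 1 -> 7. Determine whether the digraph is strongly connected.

There is no directed path from 6 to 7, so the graph is not strongly connected.

No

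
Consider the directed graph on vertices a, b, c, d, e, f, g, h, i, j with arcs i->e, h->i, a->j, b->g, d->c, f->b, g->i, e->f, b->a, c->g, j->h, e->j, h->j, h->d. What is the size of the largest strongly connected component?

10

{a, b, c, d, e, f, g, h, i, j} are all mutually reachable — one SCC of size 10.
The largest has 10 vertices.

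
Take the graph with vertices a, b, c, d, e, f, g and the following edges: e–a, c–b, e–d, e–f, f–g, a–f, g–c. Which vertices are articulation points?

c, e, f, g

Removing c increases the component count from 1 to 2, so c is a cut vertex.
Removing e increases the component count from 1 to 2, so e is a cut vertex.
Removing f increases the component count from 1 to 2, so f is a cut vertex.
Likewise g is a cut vertex.
By contrast removing a leaves 1 component; it is not a cut vertex. No other vertex is a cut vertex either.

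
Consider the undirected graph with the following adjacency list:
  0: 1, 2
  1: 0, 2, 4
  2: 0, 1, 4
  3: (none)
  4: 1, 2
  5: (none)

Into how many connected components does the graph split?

3

5 is isolated — a component by itself.
3 is isolated — a component by itself.
Starting from 0 we can reach 0, 1, 2, 4. That is one component of size 4.
Total: 3 components.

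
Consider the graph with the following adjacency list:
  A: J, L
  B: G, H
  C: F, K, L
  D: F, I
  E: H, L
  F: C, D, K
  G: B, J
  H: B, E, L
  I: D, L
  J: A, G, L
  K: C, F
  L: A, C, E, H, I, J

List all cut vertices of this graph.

Removing L increases the component count from 1 to 2, so L is a cut vertex.
By contrast removing B leaves 1 component; it is not a cut vertex. No other vertex is a cut vertex either.

L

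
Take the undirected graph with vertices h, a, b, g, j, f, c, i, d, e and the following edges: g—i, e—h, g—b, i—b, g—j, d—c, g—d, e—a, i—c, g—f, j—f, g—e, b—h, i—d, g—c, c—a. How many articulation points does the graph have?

Removing g increases the component count from 1 to 2, so g is a cut vertex.
By contrast removing b leaves 1 component; it is not a cut vertex. No other vertex is a cut vertex either.

1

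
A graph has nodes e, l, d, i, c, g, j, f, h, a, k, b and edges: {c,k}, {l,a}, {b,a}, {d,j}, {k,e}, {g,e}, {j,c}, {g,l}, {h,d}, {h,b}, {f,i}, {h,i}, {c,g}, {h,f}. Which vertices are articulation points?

h

Removing h increases the component count from 1 to 2, so h is a cut vertex.
By contrast removing g leaves 1 component; it is not a cut vertex. No other vertex is a cut vertex either.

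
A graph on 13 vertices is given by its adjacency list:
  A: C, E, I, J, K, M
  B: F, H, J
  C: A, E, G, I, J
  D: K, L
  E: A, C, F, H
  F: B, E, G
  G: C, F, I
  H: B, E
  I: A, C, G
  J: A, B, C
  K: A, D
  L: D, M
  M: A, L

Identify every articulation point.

Removing A increases the component count from 1 to 2, so A is a cut vertex.
By contrast removing M leaves 1 component; it is not a cut vertex. No other vertex is a cut vertex either.

A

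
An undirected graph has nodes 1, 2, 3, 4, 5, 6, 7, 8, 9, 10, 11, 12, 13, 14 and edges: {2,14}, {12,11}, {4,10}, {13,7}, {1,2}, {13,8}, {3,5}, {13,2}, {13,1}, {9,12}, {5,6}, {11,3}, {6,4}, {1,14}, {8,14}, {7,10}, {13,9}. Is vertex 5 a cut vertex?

No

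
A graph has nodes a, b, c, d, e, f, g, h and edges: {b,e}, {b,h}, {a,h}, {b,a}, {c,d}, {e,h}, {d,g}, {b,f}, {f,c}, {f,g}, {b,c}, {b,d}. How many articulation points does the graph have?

Removing b increases the component count from 1 to 2, so b is a cut vertex.
By contrast removing c leaves 1 component; it is not a cut vertex. No other vertex is a cut vertex either.

1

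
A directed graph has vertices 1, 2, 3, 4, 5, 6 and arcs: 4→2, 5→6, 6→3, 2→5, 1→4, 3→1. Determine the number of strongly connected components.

1

{1, 2, 3, 4, 5, 6} are all mutually reachable — one SCC of size 6.
That gives 1 strongly connected component.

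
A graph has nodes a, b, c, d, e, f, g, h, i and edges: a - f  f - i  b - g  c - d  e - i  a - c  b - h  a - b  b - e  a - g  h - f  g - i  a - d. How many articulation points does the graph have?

1

Removing a increases the component count from 1 to 2, so a is a cut vertex.
By contrast removing i leaves 1 component; it is not a cut vertex. No other vertex is a cut vertex either.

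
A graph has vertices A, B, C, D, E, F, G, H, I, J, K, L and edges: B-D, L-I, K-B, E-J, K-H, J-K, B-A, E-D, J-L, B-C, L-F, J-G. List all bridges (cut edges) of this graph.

The edges on the cycle E-J-K-B-D-E are not bridges since each lies on that cycle.
But removing J-L disconnects J from L; removing K-H disconnects K from H; removing C-B disconnects C from B; removing I-L disconnects I from L — these are bridges.
In total 7 edges are bridges.

A-B, B-C, F-L, G-J, H-K, I-L, J-L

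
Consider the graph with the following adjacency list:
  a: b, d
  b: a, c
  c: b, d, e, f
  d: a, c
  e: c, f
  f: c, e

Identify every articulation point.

c

Removing c increases the component count from 1 to 2, so c is a cut vertex.
By contrast removing b leaves 1 component; it is not a cut vertex. No other vertex is a cut vertex either.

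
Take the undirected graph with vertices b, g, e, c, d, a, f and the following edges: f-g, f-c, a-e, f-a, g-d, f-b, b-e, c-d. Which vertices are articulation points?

f

Removing f increases the component count from 1 to 2, so f is a cut vertex.
By contrast removing g leaves 1 component; it is not a cut vertex. No other vertex is a cut vertex either.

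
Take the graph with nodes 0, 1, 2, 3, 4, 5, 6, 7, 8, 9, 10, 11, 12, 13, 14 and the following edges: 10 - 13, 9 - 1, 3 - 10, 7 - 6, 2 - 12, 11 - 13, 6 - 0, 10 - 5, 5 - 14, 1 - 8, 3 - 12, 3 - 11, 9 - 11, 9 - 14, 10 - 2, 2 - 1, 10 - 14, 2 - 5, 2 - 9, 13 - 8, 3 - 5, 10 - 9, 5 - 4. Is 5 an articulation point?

Yes

Deleting 5 raises the number of components from 2 to 3, so 5 is a cut vertex.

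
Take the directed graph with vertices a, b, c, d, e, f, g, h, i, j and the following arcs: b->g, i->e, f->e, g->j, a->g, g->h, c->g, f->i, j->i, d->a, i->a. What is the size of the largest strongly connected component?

{a, g, i, j} are all mutually reachable — one SCC of size 4.
{e} is an SCC by itself.
{f} is an SCC by itself.
{h} is an SCC by itself.
{c} is an SCC by itself.
(and 2 more singleton SCCs)
The largest has 4 vertices.

4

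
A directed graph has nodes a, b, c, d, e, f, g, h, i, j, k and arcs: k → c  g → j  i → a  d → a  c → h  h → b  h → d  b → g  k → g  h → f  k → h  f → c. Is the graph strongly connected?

No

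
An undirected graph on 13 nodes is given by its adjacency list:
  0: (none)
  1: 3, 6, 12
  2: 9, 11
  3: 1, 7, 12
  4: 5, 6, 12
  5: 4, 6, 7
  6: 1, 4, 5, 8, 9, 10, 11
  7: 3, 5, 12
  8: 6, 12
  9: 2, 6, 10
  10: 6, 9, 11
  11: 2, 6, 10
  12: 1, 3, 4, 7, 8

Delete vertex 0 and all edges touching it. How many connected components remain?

1

With 0 gone, the remaining components are: {1, 2, 3, 4, 5, 6, 7, 8, 9, 10, 11, 12}.
That is 1 component.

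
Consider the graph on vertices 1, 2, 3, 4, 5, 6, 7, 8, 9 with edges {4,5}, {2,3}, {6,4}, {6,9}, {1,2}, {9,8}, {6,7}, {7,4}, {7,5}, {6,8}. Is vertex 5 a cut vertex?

No

Deleting 5 leaves 2 components (was 2), so 5 is not a cut vertex.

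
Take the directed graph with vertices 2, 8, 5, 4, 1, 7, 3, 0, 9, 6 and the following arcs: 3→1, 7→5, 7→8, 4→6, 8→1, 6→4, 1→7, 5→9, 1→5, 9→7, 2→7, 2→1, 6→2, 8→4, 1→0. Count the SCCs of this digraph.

{1, 2, 4, 5, 6, 7, 8, 9} are all mutually reachable — one SCC of size 8.
{3} is an SCC by itself.
{0} is an SCC by itself.
That gives 3 strongly connected components.

3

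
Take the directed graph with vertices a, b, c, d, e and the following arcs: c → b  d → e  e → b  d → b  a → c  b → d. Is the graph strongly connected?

No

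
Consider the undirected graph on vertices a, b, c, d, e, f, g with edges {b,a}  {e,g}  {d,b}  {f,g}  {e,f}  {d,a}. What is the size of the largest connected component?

3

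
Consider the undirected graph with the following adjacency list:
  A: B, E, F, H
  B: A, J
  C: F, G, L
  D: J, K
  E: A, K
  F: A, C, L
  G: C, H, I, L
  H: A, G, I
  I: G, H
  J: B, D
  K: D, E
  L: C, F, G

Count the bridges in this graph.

0

The edges on the cycle A-B-J-D-K-E-A are not bridges since each lies on that cycle.
Every edge lies on some cycle, so there are no bridges.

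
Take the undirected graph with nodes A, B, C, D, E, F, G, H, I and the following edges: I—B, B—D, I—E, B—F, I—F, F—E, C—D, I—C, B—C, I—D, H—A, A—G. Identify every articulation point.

A

Removing A increases the component count from 2 to 3, so A is a cut vertex.
By contrast removing H leaves 2 components; it is not a cut vertex. No other vertex is a cut vertex either.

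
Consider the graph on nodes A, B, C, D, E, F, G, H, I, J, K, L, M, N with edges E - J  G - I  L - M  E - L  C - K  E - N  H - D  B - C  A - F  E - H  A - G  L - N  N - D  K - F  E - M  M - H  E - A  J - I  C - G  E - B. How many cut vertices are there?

1

Removing E increases the component count from 1 to 2, so E is a cut vertex.
By contrast removing B leaves 1 component; it is not a cut vertex. No other vertex is a cut vertex either.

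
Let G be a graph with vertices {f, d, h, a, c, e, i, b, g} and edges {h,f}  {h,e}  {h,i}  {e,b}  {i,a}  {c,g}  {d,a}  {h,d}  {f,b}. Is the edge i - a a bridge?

No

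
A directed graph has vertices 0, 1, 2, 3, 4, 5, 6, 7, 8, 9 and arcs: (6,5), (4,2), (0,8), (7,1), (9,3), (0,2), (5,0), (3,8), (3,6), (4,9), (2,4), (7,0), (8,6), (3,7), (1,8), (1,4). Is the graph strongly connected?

From 4 we can reach every vertex (0, 1, 2, 3, 4, 5, 6, 7, 8, 9), and every vertex can reach 4 (0, 1, 2, 3, 4, 5, 6, 7, 8, 9). So the whole graph is one strongly connected component.

Yes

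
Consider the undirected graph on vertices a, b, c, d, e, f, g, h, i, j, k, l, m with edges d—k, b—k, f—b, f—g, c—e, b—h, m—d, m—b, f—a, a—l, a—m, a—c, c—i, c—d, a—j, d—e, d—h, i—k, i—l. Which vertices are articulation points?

a, f

Removing a increases the component count from 1 to 2, so a is a cut vertex.
Removing f increases the component count from 1 to 2, so f is a cut vertex.
By contrast removing b leaves 1 component; it is not a cut vertex. No other vertex is a cut vertex either.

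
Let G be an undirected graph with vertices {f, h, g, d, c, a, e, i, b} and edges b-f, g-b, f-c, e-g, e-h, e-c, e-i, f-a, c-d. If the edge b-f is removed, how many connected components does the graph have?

b and f are still connected via b-g-e-c-f, so the component count stays at 1.

1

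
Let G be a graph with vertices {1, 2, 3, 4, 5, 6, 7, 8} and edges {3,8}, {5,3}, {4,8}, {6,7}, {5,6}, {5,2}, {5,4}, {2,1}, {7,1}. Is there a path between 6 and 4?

From 6 we can reach 1, 2, 3, 4, 5, 6, 7, 8, which includes 4.

Yes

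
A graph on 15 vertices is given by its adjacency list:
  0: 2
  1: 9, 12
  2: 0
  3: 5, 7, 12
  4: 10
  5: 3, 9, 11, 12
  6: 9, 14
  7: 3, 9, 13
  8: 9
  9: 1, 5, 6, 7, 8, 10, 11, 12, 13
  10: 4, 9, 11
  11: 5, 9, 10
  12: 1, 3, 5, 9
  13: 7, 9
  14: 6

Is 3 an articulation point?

No

Deleting 3 leaves 2 components (was 2), so 3 is not a cut vertex.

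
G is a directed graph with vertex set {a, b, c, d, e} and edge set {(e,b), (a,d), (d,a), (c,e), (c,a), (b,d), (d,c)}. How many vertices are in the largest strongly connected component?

{a, b, c, d, e} are all mutually reachable — one SCC of size 5.
The largest has 5 vertices.

5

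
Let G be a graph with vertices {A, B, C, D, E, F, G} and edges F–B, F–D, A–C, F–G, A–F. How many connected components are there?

E is isolated — a component by itself.
Starting from A we can reach A, B, C, D, F, G. That is one component of size 6.
Total: 2 components.

2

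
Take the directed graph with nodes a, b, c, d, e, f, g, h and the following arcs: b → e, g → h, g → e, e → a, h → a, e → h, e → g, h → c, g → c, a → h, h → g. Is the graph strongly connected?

There is no directed path from a to d, so the graph is not strongly connected.

No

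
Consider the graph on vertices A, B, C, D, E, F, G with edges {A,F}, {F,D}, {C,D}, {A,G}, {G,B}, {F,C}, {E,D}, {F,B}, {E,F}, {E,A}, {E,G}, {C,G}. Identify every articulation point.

none

Removing F, for instance, still leaves 1 component. No single vertex removal increases the component count — the graph has no articulation points.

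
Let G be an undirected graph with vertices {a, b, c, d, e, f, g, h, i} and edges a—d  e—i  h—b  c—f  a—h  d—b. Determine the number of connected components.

4

g is isolated — a component by itself.
Starting from c we can reach c, f. That is one component of size 2.
Starting from e we can reach e, i. That is one component of size 2.
Starting from a we can reach a, b, d, h. That is one component of size 4.
Total: 4 components.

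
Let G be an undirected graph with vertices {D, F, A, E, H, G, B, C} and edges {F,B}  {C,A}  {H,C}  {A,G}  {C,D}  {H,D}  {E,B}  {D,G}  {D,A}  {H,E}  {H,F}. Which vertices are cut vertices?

Removing H increases the component count from 1 to 2, so H is a cut vertex.
By contrast removing D leaves 1 component; it is not a cut vertex. No other vertex is a cut vertex either.

H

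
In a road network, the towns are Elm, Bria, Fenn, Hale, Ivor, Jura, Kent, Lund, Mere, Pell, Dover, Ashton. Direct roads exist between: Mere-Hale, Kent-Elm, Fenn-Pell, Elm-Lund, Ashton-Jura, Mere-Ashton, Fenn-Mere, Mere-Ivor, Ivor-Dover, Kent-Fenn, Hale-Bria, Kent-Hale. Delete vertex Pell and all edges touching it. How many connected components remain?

1

With Pell gone, the remaining components are: {Elm, Bria, Fenn, Hale, Ivor, Jura, Kent, Lund, Mere, Dover, Ashton}.
That is 1 component.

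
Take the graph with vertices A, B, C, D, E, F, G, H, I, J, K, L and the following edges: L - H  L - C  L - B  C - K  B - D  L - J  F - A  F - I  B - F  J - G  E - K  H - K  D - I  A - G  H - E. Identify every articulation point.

Removing L increases the component count from 1 to 2, so L is a cut vertex.
By contrast removing D leaves 1 component; it is not a cut vertex. No other vertex is a cut vertex either.

L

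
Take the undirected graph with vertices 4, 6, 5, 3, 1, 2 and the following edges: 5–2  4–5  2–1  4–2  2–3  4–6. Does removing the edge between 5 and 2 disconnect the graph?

After removing 5–2, the path 5-4-2 still connects them, so the edge is not a bridge.

No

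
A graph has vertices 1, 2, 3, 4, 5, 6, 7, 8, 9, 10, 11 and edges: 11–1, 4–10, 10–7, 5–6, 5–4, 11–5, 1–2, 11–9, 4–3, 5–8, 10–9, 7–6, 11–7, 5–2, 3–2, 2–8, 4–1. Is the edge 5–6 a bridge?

No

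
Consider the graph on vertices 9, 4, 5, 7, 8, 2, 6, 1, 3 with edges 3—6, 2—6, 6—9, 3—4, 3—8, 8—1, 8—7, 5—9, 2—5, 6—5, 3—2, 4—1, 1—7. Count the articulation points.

1

Removing 3 increases the component count from 1 to 2, so 3 is a cut vertex.
By contrast removing 6 leaves 1 component; it is not a cut vertex. No other vertex is a cut vertex either.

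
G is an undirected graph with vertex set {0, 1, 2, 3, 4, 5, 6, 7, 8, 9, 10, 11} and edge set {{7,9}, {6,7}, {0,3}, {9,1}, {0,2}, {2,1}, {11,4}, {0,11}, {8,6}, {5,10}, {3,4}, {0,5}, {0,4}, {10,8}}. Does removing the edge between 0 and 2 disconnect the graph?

After removing 0 - 2, the path 0-5-10-8-6-7-9-1-2 still connects them, so the edge is not a bridge.

No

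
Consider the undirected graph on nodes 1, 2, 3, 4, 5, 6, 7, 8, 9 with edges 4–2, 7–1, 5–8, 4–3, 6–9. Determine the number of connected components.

Starting from 5 we can reach 5, 8. That is one component of size 2.
Starting from 1 we can reach 1, 7. That is one component of size 2.
Starting from 6 we can reach 6, 9. That is one component of size 2.
Starting from 2 we can reach 2, 3, 4. That is one component of size 3.
Total: 4 components.

4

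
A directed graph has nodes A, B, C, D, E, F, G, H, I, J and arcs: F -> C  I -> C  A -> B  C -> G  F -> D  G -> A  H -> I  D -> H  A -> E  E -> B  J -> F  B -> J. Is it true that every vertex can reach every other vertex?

Yes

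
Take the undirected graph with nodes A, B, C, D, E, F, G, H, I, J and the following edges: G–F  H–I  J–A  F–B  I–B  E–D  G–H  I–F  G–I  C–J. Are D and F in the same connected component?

The component containing D is {D, E}, and F is not in it.

No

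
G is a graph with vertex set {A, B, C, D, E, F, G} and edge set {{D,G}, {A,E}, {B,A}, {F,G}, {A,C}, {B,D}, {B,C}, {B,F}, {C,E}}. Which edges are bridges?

none

The edges on the cycle B-D-G-F-B are not bridges since each lies on that cycle.
Every edge lies on some cycle, so there are no bridges.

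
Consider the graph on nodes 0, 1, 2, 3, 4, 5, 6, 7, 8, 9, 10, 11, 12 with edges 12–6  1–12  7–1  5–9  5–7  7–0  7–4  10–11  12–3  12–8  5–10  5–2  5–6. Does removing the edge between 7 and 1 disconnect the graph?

No

After removing 7–1, the path 7-5-6-12-1 still connects them, so the edge is not a bridge.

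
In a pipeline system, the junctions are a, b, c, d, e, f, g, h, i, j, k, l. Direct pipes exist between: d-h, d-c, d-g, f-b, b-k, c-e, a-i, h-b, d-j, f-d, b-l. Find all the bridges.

The edges on the cycle f-d-h-b-f are not bridges since each lies on that cycle.
But removing d-j disconnects d from j; removing d-g disconnects d from g; removing b-l disconnects b from l; removing e-c disconnects e from c — these are bridges.
In total 7 edges are bridges.

a-i, b-k, b-l, c-d, c-e, d-g, d-j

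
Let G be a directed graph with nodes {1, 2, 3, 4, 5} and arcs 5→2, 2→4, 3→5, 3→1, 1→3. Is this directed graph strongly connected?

There is no directed path from 5 to 1, so the graph is not strongly connected.

No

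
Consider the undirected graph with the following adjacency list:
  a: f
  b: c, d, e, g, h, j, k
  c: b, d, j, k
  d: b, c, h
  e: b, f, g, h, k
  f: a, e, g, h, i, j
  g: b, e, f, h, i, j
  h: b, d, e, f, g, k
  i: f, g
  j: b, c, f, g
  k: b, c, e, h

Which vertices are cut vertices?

f

Removing f increases the component count from 1 to 2, so f is a cut vertex.
By contrast removing b leaves 1 component; it is not a cut vertex. No other vertex is a cut vertex either.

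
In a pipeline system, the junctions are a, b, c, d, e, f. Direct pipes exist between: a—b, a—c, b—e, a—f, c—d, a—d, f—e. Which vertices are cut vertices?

Removing a increases the component count from 1 to 2, so a is a cut vertex.
By contrast removing b leaves 1 component; it is not a cut vertex. No other vertex is a cut vertex either.

a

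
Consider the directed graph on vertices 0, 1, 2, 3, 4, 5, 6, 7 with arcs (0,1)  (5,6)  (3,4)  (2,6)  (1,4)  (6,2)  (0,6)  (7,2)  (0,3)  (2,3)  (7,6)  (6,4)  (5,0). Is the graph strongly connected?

No

There is no directed path from 1 to 7, so the graph is not strongly connected.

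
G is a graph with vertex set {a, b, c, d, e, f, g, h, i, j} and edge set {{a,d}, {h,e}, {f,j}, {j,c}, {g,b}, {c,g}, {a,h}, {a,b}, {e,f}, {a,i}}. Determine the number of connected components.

1

Starting from a we can reach a, b, c, d, e, f, g, h, i, j. That is one component of size 10.
Total: 1 component.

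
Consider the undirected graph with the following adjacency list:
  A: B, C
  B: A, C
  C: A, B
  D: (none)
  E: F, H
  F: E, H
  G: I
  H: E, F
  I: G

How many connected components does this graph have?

D is isolated — a component by itself.
Starting from G we can reach G, I. That is one component of size 2.
Starting from E we can reach E, F, H. That is one component of size 3.
Starting from A we can reach A, B, C. That is one component of size 3.
Total: 4 components.

4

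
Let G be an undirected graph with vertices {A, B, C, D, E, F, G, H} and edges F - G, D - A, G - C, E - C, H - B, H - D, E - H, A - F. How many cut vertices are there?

1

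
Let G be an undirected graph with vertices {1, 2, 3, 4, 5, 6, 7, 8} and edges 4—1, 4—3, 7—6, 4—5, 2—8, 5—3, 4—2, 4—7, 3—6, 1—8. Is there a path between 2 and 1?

Yes

From 2 we can reach 1, 2, 3, 4, 5, 6, 7, 8, which includes 1.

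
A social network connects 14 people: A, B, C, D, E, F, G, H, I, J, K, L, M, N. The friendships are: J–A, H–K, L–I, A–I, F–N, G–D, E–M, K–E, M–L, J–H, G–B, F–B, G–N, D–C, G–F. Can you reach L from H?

Yes

From H we can reach A, E, H, I, J, K, L, M, which includes L.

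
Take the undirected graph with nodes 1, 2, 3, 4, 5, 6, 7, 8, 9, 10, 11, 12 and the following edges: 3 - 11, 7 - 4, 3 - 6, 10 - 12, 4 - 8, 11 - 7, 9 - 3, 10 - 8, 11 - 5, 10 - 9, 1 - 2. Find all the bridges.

1-2, 10-12, 11-5, 3-6

The edges on the cycle 10-9-3-11-7-4-8-10 are not bridges since each lies on that cycle.
But removing 11 - 5 disconnects 11 from 5; removing 1 - 2 disconnects 1 from 2; removing 6 - 3 disconnects 6 from 3; removing 10 - 12 disconnects 10 from 12 — these are bridges.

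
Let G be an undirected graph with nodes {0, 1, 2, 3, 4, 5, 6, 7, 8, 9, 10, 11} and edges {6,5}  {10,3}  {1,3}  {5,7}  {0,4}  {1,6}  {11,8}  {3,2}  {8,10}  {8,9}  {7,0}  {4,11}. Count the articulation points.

Removing 3 increases the component count from 1 to 2, so 3 is a cut vertex.
Removing 8 increases the component count from 1 to 2, so 8 is a cut vertex.
By contrast removing 10 leaves 1 component; it is not a cut vertex. No other vertex is a cut vertex either.

2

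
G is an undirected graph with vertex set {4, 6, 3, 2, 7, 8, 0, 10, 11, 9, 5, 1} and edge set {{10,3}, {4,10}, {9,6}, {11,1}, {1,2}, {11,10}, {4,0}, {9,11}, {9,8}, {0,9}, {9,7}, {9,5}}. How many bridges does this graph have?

7

The edges on the cycle 4-0-9-11-10-4 are not bridges since each lies on that cycle.
But removing 3—10 disconnects 3 from 10; removing 7—9 disconnects 7 from 9; removing 11—1 disconnects 11 from 1; removing 9—5 disconnects 9 from 5 — these are bridges.
In total 7 edges are bridges.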